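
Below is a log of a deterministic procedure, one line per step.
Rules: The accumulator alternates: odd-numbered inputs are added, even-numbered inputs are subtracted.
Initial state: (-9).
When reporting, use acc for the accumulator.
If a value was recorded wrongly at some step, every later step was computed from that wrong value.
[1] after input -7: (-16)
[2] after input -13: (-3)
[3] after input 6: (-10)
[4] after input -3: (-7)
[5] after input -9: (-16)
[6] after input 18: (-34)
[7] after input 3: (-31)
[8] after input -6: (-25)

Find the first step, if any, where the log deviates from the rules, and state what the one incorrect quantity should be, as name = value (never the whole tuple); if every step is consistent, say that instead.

step 3, acc = 3

step 1: acc = -9 + -7 = -16 -> confirmed correct
step 2: acc = -16 - -13 = -3 -> agrees with the log
step 3: acc = -3 + 6 = 3 -> the log disagrees here
So the first discrepancy is step 3, where the right value is acc = 3.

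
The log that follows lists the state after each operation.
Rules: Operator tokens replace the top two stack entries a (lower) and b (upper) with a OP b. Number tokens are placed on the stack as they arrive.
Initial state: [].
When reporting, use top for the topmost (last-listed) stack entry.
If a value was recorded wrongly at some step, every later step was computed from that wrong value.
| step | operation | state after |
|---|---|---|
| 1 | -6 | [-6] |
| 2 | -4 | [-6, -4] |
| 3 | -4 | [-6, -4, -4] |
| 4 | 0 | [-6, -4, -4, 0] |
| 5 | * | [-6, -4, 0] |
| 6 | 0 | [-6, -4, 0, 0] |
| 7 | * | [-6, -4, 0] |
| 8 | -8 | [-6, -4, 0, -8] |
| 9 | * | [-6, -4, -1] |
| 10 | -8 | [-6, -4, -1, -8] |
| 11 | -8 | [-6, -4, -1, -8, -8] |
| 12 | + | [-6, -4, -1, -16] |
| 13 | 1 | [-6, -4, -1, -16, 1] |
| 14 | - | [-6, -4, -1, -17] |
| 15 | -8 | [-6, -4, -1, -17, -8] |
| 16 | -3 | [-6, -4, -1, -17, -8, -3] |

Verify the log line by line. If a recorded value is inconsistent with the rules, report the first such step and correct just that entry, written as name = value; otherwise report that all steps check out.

step 9, top = 0

Recomputing the run from the initial state:
step 1: [-6]
step 2: [-6, -4]
step 3: [-6, -4, -4]
step 4: [-6, -4, -4, 0]
step 5: [-6, -4, 0]
step 6: [-6, -4, 0, 0]
step 7: [-6, -4, 0]
step 8: [-6, -4, 0, -8]
step 9: [-6, -4, 0]
step 10: [-6, -4, 0, -8]
step 11: [-6, -4, 0, -8, -8]
step 12: [-6, -4, 0, -16]
step 13: [-6, -4, 0, -16, 1]
step 14: [-6, -4, 0, -17]
step 15: [-6, -4, 0, -17, -8]
step 16: [-6, -4, 0, -17, -8, -3]
The first disagreement with the log is at step 9, where the value should be top = 0.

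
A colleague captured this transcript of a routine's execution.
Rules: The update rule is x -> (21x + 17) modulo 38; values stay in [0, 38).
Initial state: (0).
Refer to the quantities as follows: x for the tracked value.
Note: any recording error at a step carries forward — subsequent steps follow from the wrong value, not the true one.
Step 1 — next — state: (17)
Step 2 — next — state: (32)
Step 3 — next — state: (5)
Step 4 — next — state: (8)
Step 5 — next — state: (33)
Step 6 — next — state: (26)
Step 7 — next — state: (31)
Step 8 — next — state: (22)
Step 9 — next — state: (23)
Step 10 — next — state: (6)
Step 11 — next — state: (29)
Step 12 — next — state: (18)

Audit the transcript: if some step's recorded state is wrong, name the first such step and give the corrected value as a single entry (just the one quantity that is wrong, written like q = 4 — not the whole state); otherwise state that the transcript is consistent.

1. x = (21*0 + 17) mod 38 = 17 (agrees with the transcript)
2. x = (21*17 + 17) mod 38 = 32 (exactly as logged)
3. x = (21*32 + 17) mod 38 = 5 (exactly as logged)
4. x = (21*5 + 17) mod 38 = 8 (in agreement)
5. x = (21*8 + 17) mod 38 = 33 (same as recorded)
6. x = (21*33 + 17) mod 38 = 26 (no discrepancy)
7. x = (21*26 + 17) mod 38 = 31 (checks out)
8. x = (21*31 + 17) mod 38 = 22 (same as recorded)
9. x = (21*22 + 17) mod 38 = 23 (confirmed correct)
10. x = (21*23 + 17) mod 38 = 6 (same as recorded)
11. x = (21*6 + 17) mod 38 = 29 (verified)
12. x = (21*29 + 17) mod 38 = 18 (matches)
Nothing is out of place; the run is error-free.

no error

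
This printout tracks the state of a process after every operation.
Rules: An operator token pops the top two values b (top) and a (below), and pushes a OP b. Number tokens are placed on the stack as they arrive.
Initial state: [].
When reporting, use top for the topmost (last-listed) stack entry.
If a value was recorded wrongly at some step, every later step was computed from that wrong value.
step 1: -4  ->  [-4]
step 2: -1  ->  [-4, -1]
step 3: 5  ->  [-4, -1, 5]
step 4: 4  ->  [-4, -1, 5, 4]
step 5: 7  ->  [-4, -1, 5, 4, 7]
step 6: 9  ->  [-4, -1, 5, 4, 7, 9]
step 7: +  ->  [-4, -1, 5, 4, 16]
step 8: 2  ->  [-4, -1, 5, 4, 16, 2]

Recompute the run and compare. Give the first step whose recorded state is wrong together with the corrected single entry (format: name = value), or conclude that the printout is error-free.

no error

Step 1: push -4: top = -4 — consistent with the printout.
Step 2: push -1: top = -1 — agrees with the printout.
Step 3: push 5: top = 5 — exactly as logged.
Step 4: push 4: top = 4 — matches.
Step 5: push 7: top = 7 — matches.
Step 6: push 9: top = 9 — no discrepancy.
Step 7: 7 + 9 = 16 — no discrepancy.
Step 8: push 2: top = 2 — confirmed correct.
All entries verified; no error found.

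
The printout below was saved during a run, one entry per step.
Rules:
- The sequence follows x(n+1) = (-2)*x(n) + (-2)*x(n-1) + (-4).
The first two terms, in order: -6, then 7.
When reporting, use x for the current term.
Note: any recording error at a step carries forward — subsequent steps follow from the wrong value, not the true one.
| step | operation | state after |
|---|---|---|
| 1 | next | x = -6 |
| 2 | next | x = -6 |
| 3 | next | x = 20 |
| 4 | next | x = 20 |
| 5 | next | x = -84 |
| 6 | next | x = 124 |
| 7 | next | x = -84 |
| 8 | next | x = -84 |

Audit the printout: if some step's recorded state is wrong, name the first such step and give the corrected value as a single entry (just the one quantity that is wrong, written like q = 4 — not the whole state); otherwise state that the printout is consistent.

Recomputing the run from the initial state:
step 1: x = -6
step 2: x = -6
step 3: x = 20
step 4: x = -32
step 5: x = 20
step 6: x = 20
step 7: x = -84
step 8: x = 124
The first disagreement with the printout is at step 4, where the value should be x = -32.

step 4, x = -32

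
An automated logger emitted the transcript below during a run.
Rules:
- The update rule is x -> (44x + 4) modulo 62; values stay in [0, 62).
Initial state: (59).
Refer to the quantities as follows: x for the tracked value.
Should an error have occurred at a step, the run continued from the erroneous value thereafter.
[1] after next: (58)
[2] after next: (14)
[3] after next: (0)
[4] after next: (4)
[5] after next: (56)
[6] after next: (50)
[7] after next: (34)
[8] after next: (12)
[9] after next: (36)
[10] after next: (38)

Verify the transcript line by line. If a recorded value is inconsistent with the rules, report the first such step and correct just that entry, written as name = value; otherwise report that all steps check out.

Recomputing the run from the initial state:
step 1: x = 58
step 2: x = 14
step 3: x = 0
step 4: x = 4
step 5: x = 56
step 6: x = 50
step 7: x = 34
step 8: x = 12
step 9: x = 36
step 10: x = 38
This matches the transcript at every step.

no error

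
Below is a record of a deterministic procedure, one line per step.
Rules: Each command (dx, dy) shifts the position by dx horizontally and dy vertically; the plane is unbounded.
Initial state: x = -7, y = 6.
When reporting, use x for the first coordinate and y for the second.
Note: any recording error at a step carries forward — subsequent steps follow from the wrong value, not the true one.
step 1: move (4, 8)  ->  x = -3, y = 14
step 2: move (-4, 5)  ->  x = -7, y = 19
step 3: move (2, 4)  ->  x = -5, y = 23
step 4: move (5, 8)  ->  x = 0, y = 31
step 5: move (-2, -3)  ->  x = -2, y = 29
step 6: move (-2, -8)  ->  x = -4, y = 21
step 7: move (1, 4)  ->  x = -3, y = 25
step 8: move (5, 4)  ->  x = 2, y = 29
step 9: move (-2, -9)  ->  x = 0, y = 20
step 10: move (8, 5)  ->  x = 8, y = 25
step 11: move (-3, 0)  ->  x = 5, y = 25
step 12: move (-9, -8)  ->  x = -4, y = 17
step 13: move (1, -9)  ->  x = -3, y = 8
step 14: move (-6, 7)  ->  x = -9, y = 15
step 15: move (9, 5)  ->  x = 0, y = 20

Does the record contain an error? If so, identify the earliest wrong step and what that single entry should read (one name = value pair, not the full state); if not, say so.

step 5, y = 28

Recomputing the run from the initial state:
step 1: x = -3, y = 14
step 2: x = -7, y = 19
step 3: x = -5, y = 23
step 4: x = 0, y = 31
step 5: x = -2, y = 28
step 6: x = -4, y = 20
step 7: x = -3, y = 24
step 8: x = 2, y = 28
step 9: x = 0, y = 19
step 10: x = 8, y = 24
step 11: x = 5, y = 24
step 12: x = -4, y = 16
step 13: x = -3, y = 7
step 14: x = -9, y = 14
step 15: x = 0, y = 19
The first disagreement with the record is at step 5, where the value should be y = 28.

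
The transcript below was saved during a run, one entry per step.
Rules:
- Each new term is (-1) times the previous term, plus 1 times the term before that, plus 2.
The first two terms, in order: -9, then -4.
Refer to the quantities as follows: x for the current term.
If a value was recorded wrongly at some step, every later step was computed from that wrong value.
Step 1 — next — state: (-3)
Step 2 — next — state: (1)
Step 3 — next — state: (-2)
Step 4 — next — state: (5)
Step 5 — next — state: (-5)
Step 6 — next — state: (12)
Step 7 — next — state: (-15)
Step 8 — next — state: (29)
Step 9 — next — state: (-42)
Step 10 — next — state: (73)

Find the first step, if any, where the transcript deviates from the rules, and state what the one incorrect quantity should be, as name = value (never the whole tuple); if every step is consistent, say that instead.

Recomputing the run from the initial state:
step 1: x = -3
step 2: x = 1
step 3: x = -2
step 4: x = 5
step 5: x = -5
step 6: x = 12
step 7: x = -15
step 8: x = 29
step 9: x = -42
step 10: x = 73
This matches the transcript at every step.

no error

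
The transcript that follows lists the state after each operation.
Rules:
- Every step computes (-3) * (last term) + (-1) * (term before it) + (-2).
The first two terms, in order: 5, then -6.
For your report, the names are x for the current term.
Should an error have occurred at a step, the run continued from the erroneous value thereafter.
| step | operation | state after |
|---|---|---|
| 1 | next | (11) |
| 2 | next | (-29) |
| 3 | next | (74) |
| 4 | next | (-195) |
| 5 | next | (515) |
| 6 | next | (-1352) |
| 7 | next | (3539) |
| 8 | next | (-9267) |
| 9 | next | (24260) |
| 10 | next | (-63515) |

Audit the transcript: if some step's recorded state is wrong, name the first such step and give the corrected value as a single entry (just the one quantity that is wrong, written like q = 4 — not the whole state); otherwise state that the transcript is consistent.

step 5, x = 509

step 1: x = -3*(-6) + (-1)*(5) + (-2) = 11 -> verified
step 2: x = -3*(11) + (-1)*(-6) + (-2) = -29 -> no discrepancy
step 3: x = -3*(-29) + (-1)*(11) + (-2) = 74 -> consistent with the transcript
step 4: x = -3*(74) + (-1)*(-29) + (-2) = -195 -> exactly as logged
step 5: x = -3*(-195) + (-1)*(74) + (-2) = 509 -> the recorded entry deviates here
First deviation found at step 5; the corrected entry is x = 509.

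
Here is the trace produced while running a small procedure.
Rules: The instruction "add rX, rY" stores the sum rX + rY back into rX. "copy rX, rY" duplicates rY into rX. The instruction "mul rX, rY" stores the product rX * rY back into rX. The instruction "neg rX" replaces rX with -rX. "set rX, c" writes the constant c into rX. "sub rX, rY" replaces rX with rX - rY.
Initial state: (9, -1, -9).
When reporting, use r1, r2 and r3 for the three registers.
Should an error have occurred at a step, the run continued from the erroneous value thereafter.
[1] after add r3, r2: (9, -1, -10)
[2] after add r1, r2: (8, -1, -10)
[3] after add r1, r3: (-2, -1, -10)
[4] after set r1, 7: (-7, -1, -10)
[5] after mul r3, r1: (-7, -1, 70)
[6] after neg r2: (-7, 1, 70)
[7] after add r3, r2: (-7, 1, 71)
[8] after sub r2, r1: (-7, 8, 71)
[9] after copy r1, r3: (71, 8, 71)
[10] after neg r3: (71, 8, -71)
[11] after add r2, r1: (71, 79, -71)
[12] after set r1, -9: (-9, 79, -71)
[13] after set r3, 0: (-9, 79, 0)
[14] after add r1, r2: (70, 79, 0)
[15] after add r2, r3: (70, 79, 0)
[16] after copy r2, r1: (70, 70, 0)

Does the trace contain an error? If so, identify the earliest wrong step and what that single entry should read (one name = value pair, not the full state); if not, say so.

step 4, r1 = 7

Recomputing the run from the initial state:
step 1: r1 = 9, r2 = -1, r3 = -10
step 2: r1 = 8, r2 = -1, r3 = -10
step 3: r1 = -2, r2 = -1, r3 = -10
step 4: r1 = 7, r2 = -1, r3 = -10
step 5: r1 = 7, r2 = -1, r3 = -70
step 6: r1 = 7, r2 = 1, r3 = -70
step 7: r1 = 7, r2 = 1, r3 = -69
step 8: r1 = 7, r2 = -6, r3 = -69
step 9: r1 = -69, r2 = -6, r3 = -69
step 10: r1 = -69, r2 = -6, r3 = 69
step 11: r1 = -69, r2 = -75, r3 = 69
step 12: r1 = -9, r2 = -75, r3 = 69
step 13: r1 = -9, r2 = -75, r3 = 0
step 14: r1 = -84, r2 = -75, r3 = 0
step 15: r1 = -84, r2 = -75, r3 = 0
step 16: r1 = -84, r2 = -84, r3 = 0
The first disagreement with the trace is at step 4, where the value should be r1 = 7.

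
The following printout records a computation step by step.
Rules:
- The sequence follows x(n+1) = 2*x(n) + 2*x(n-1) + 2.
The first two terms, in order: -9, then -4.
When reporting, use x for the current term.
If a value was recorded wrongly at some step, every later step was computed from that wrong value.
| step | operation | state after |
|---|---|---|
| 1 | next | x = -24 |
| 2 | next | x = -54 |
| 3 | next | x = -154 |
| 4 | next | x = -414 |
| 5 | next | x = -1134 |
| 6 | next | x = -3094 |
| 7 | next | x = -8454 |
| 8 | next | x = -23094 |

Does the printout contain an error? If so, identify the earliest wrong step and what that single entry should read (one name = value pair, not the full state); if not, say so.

Recomputing the run from the initial state:
step 1: x = -24
step 2: x = -54
step 3: x = -154
step 4: x = -414
step 5: x = -1134
step 6: x = -3094
step 7: x = -8454
step 8: x = -23094
This matches the printout at every step.

no error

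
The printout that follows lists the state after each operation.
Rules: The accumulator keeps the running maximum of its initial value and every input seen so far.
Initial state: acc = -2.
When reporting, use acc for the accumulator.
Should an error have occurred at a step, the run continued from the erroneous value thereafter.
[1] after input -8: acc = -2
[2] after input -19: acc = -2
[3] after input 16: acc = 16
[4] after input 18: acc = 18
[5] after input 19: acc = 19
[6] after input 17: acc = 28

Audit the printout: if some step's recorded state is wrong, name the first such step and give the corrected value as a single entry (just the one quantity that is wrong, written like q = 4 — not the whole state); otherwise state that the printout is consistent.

step 1: acc = max(-2, -8) = -2 -> consistent with the printout
step 2: acc = max(-2, -19) = -2 -> exactly as logged
step 3: acc = max(-2, 16) = 16 -> consistent with the printout
step 4: acc = max(16, 18) = 18 -> same as recorded
step 5: acc = max(18, 19) = 19 -> same as recorded
step 6: acc = max(19, 17) = 19 -> the printout has a different value
The earliest wrong entry is at step 6: it should read acc = 19.

step 6, acc = 19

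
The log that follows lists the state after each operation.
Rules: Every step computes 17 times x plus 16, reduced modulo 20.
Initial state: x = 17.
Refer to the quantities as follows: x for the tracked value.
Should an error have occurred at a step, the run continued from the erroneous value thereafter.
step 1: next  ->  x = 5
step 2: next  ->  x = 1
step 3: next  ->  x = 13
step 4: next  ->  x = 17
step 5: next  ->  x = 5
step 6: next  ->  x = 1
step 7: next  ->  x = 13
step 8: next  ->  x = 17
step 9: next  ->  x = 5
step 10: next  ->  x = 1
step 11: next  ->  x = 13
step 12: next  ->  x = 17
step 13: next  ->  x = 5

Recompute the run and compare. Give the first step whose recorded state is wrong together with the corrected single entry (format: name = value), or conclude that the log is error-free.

no error

Step 1: x = (17*17 + 16) mod 20 = 5 — checks out.
Step 2: x = (17*5 + 16) mod 20 = 1 — matches.
Step 3: x = (17*1 + 16) mod 20 = 13 — same as recorded.
Step 4: x = (17*13 + 16) mod 20 = 17 — same as recorded.
Step 5: x = (17*17 + 16) mod 20 = 5 — confirmed correct.
Step 6: x = (17*5 + 16) mod 20 = 1 — agrees with the log.
Step 7: x = (17*1 + 16) mod 20 = 13 — consistent with the log.
Step 8: x = (17*13 + 16) mod 20 = 17 — checks out.
Step 9: x = (17*17 + 16) mod 20 = 5 — confirmed correct.
Step 10: x = (17*5 + 16) mod 20 = 1 — matches.
Step 11: x = (17*1 + 16) mod 20 = 13 — exactly as logged.
Step 12: x = (17*13 + 16) mod 20 = 17 — in agreement.
Step 13: x = (17*17 + 16) mod 20 = 5 — confirmed correct.
No step deviates from the rules.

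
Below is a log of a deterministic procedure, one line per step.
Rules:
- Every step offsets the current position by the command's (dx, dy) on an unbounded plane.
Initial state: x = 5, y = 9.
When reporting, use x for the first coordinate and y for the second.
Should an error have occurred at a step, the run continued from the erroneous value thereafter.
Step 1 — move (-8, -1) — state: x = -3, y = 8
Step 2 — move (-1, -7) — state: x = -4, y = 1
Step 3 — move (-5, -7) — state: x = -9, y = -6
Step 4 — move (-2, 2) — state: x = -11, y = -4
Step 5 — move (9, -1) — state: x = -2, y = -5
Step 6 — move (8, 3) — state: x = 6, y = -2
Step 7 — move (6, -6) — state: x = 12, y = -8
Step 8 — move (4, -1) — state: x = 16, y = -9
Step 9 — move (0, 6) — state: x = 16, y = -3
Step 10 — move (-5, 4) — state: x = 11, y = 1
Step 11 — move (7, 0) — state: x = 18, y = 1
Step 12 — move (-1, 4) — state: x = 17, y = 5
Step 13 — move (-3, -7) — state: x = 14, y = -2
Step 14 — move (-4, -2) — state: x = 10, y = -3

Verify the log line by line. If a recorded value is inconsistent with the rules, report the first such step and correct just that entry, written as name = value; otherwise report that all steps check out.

Recomputing the run from the initial state:
step 1: x = -3, y = 8
step 2: x = -4, y = 1
step 3: x = -9, y = -6
step 4: x = -11, y = -4
step 5: x = -2, y = -5
step 6: x = 6, y = -2
step 7: x = 12, y = -8
step 8: x = 16, y = -9
step 9: x = 16, y = -3
step 10: x = 11, y = 1
step 11: x = 18, y = 1
step 12: x = 17, y = 5
step 13: x = 14, y = -2
step 14: x = 10, y = -4
The first disagreement with the log is at step 14, where the value should be y = -4.

step 14, y = -4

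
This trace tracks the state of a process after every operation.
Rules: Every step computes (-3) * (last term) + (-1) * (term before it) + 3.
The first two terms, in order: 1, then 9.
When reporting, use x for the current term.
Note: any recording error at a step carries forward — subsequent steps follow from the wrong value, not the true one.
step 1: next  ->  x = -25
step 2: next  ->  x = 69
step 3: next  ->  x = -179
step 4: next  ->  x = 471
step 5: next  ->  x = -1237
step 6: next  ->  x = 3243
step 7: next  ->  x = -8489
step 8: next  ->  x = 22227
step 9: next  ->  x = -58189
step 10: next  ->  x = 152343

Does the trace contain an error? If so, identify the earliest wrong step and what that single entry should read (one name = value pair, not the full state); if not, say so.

1. x = -3*(9) + (-1)*(1) + (3) = -25 (verified)
2. x = -3*(-25) + (-1)*(9) + (3) = 69 (verified)
3. x = -3*(69) + (-1)*(-25) + (3) = -179 (verified)
4. x = -3*(-179) + (-1)*(69) + (3) = 471 (verified)
5. x = -3*(471) + (-1)*(-179) + (3) = -1231 (first mismatch against the trace)
Conclusion: step 5 carries the first error; the entry should be x = -1231.

step 5, x = -1231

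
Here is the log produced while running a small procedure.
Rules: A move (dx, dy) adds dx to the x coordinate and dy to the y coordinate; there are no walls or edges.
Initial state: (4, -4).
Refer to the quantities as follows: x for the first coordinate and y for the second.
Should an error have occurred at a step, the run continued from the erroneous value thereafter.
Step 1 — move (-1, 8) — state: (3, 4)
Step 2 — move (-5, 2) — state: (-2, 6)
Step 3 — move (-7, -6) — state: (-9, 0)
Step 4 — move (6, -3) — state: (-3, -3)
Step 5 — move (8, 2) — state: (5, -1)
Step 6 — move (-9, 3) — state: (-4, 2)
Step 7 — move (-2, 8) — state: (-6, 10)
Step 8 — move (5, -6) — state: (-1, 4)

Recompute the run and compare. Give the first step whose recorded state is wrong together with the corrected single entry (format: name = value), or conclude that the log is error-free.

no error

step 1: x = 4 + (-1) = 3, y = -4 + (8) = 4 -> agrees with the log
step 2: x = 3 + (-5) = -2, y = 4 + (2) = 6 -> matches
step 3: x = -2 + (-7) = -9, y = 6 + (-6) = 0 -> confirmed correct
step 4: x = -9 + (6) = -3, y = 0 + (-3) = -3 -> exactly as logged
step 5: x = -3 + (8) = 5, y = -3 + (2) = -1 -> matches
step 6: x = 5 + (-9) = -4, y = -1 + (3) = 2 -> same as recorded
step 7: x = -4 + (-2) = -6, y = 2 + (8) = 10 -> agrees with the log
step 8: x = -6 + (5) = -1, y = 10 + (-6) = 4 -> in agreement
Each recorded entry agrees with the recomputation.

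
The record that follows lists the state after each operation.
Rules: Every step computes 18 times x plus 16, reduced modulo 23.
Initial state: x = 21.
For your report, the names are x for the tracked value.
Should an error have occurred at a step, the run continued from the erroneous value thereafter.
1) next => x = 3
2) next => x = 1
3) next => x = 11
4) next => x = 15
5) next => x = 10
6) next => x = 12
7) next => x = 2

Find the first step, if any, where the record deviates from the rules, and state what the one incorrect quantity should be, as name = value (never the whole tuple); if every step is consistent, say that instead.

step 4, x = 7

Recomputing the run from the initial state:
step 1: x = 3
step 2: x = 1
step 3: x = 11
step 4: x = 7
step 5: x = 4
step 6: x = 19
step 7: x = 13
The first disagreement with the record is at step 4, where the value should be x = 7.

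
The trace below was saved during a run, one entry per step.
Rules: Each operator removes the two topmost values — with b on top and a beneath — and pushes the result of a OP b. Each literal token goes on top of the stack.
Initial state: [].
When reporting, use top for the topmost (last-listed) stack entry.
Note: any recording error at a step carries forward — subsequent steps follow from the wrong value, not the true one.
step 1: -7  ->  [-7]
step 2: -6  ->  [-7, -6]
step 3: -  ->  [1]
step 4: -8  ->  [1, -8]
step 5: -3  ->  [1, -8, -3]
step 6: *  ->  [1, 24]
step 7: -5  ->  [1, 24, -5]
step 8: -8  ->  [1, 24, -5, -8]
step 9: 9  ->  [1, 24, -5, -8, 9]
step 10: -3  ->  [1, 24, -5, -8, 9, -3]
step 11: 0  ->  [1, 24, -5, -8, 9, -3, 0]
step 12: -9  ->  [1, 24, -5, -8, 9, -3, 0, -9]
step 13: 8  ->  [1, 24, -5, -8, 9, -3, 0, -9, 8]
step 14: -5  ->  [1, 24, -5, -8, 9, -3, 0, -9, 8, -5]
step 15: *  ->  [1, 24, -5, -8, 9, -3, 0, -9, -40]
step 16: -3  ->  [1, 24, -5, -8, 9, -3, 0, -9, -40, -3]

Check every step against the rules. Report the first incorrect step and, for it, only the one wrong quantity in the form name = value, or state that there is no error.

1. push -7: top = -7 (verified)
2. push -6: top = -6 (agrees with the trace)
3. -7 - -6 = -1 (the recorded entry deviates here)
So the first discrepancy is step 3, where the right value is top = -1.

step 3, top = -1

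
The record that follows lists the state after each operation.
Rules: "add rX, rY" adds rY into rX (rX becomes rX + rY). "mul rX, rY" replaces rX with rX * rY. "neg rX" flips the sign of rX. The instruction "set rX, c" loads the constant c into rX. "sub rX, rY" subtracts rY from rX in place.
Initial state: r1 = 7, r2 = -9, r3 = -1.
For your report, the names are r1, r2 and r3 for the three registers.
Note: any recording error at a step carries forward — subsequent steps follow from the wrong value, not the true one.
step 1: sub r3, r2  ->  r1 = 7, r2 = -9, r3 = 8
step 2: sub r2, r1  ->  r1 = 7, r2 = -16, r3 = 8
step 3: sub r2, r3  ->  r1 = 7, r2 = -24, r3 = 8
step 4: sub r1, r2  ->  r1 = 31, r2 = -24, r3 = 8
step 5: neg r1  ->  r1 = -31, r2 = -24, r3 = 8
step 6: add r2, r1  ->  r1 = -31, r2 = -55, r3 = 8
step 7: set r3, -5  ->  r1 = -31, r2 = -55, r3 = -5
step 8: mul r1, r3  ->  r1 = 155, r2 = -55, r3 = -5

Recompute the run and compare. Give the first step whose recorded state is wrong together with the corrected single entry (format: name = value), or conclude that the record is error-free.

no error

Recomputing the run from the initial state:
step 1: r1 = 7, r2 = -9, r3 = 8
step 2: r1 = 7, r2 = -16, r3 = 8
step 3: r1 = 7, r2 = -24, r3 = 8
step 4: r1 = 31, r2 = -24, r3 = 8
step 5: r1 = -31, r2 = -24, r3 = 8
step 6: r1 = -31, r2 = -55, r3 = 8
step 7: r1 = -31, r2 = -55, r3 = -5
step 8: r1 = 155, r2 = -55, r3 = -5
This matches the record at every step.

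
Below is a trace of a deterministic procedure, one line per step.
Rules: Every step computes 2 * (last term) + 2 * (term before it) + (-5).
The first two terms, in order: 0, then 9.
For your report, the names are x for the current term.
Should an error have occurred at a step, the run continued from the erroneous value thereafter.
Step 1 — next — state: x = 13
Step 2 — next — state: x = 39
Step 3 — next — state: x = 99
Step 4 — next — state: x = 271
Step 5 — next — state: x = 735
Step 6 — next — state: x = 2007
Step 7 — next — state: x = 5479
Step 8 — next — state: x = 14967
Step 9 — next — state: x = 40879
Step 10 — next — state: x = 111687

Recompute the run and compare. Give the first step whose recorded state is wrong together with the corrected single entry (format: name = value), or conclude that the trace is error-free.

step 9, x = 40887

Recomputing the run from the initial state:
step 1: x = 13
step 2: x = 39
step 3: x = 99
step 4: x = 271
step 5: x = 735
step 6: x = 2007
step 7: x = 5479
step 8: x = 14967
step 9: x = 40887
step 10: x = 111703
The first disagreement with the trace is at step 9, where the value should be x = 40887.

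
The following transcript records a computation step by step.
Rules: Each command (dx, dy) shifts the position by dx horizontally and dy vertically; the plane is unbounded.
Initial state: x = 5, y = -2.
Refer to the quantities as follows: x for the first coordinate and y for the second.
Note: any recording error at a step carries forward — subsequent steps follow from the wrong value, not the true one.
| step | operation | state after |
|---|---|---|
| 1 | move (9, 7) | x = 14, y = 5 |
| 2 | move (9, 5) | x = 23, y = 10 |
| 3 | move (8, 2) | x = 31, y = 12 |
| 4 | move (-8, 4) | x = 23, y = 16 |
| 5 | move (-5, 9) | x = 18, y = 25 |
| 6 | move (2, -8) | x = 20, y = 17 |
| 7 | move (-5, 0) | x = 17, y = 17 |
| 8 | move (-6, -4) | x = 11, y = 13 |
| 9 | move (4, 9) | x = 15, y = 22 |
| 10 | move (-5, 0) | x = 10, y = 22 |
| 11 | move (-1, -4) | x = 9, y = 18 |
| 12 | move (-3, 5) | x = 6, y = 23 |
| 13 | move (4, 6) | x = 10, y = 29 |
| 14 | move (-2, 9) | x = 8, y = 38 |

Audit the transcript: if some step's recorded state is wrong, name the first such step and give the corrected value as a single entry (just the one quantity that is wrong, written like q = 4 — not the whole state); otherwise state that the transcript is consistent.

step 7, x = 15

Step 1: x = 5 + (9) = 14, y = -2 + (7) = 5 — checks out.
Step 2: x = 14 + (9) = 23, y = 5 + (5) = 10 — matches.
Step 3: x = 23 + (8) = 31, y = 10 + (2) = 12 — checks out.
Step 4: x = 31 + (-8) = 23, y = 12 + (4) = 16 — same as recorded.
Step 5: x = 23 + (-5) = 18, y = 16 + (9) = 25 — no discrepancy.
Step 6: x = 18 + (2) = 20, y = 25 + (-8) = 17 — consistent with the transcript.
Step 7: x = 20 + (-5) = 15, y = 17 + (0) = 17 — not what was recorded.
The audit stops at step 7: the recorded entry is wrong and should be x = 15.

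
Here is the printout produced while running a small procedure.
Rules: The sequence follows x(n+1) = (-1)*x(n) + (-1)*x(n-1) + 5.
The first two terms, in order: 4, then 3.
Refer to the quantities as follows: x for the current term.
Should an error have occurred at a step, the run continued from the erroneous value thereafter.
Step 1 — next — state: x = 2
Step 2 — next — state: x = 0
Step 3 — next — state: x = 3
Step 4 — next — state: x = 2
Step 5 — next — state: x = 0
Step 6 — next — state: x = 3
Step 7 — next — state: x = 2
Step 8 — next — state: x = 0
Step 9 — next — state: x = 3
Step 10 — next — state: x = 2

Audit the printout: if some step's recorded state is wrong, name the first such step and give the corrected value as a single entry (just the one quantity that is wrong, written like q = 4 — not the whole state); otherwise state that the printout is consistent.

step 1, x = -2

Recomputing the run from the initial state:
step 1: x = -2
step 2: x = 4
step 3: x = 3
step 4: x = -2
step 5: x = 4
step 6: x = 3
step 7: x = -2
step 8: x = 4
step 9: x = 3
step 10: x = -2
The first disagreement with the printout is at step 1, where the value should be x = -2.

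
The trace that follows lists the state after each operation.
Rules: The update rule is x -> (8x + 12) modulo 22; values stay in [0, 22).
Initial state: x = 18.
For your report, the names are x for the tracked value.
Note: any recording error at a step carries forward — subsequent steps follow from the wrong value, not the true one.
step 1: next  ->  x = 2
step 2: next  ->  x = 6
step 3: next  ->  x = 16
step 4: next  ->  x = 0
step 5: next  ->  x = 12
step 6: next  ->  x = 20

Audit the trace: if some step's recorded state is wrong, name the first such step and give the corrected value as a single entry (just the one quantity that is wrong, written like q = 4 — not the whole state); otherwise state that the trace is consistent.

1. x = (8*18 + 12) mod 22 = 2 (consistent with the trace)
2. x = (8*2 + 12) mod 22 = 6 (matches)
3. x = (8*6 + 12) mod 22 = 16 (checks out)
4. x = (8*16 + 12) mod 22 = 8 (the recorded entry deviates here)
So the first discrepancy is step 4, where the right value is x = 8.

step 4, x = 8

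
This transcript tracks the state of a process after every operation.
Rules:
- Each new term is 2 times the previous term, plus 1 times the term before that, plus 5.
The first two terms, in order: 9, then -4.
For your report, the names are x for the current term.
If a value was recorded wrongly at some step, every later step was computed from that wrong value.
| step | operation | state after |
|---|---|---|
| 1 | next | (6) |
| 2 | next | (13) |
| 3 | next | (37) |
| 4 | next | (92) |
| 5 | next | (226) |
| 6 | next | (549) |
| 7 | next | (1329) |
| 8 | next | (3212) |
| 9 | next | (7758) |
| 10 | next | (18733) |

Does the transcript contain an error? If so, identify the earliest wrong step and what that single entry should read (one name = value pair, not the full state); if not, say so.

no error

step 1: x = 2*(-4) + (1)*(9) + (5) = 6 -> same as recorded
step 2: x = 2*(6) + (1)*(-4) + (5) = 13 -> verified
step 3: x = 2*(13) + (1)*(6) + (5) = 37 -> confirmed correct
step 4: x = 2*(37) + (1)*(13) + (5) = 92 -> in agreement
step 5: x = 2*(92) + (1)*(37) + (5) = 226 -> exactly as logged
step 6: x = 2*(226) + (1)*(92) + (5) = 549 -> in agreement
step 7: x = 2*(549) + (1)*(226) + (5) = 1329 -> confirmed correct
step 8: x = 2*(1329) + (1)*(549) + (5) = 3212 -> checks out
step 9: x = 2*(3212) + (1)*(1329) + (5) = 7758 -> confirmed correct
step 10: x = 2*(7758) + (1)*(3212) + (5) = 18733 -> in agreement
The whole run recomputes cleanly — no discrepancies.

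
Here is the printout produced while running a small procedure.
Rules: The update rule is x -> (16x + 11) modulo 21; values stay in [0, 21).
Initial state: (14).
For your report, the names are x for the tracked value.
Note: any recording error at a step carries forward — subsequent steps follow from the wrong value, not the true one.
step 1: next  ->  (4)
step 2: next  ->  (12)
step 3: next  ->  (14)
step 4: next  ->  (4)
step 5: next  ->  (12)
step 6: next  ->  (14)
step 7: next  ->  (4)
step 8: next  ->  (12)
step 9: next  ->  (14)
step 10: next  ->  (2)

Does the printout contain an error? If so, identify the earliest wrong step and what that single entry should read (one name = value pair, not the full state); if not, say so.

step 10, x = 4

step 1: x = (16*14 + 11) mod 21 = 4 -> exactly as logged
step 2: x = (16*4 + 11) mod 21 = 12 -> no discrepancy
step 3: x = (16*12 + 11) mod 21 = 14 -> checks out
step 4: x = (16*14 + 11) mod 21 = 4 -> in agreement
step 5: x = (16*4 + 11) mod 21 = 12 -> consistent with the printout
step 6: x = (16*12 + 11) mod 21 = 14 -> verified
step 7: x = (16*14 + 11) mod 21 = 4 -> verified
step 8: x = (16*4 + 11) mod 21 = 12 -> agrees with the printout
step 9: x = (16*12 + 11) mod 21 = 14 -> matches
step 10: x = (16*14 + 11) mod 21 = 4 -> a discrepancy with the printout
Step 10 is the first one off; corrected, x = 4.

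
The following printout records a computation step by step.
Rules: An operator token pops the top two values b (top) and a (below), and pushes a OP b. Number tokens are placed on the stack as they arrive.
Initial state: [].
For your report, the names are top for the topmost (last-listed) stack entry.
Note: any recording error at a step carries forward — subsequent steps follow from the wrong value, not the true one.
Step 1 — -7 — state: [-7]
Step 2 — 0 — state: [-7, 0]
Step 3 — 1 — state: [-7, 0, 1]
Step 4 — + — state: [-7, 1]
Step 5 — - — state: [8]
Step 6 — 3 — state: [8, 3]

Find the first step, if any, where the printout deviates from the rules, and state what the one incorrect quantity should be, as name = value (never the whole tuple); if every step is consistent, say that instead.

step 5, top = -8

Recomputing the run from the initial state:
step 1: [-7]
step 2: [-7, 0]
step 3: [-7, 0, 1]
step 4: [-7, 1]
step 5: [-8]
step 6: [-8, 3]
The first disagreement with the printout is at step 5, where the value should be top = -8.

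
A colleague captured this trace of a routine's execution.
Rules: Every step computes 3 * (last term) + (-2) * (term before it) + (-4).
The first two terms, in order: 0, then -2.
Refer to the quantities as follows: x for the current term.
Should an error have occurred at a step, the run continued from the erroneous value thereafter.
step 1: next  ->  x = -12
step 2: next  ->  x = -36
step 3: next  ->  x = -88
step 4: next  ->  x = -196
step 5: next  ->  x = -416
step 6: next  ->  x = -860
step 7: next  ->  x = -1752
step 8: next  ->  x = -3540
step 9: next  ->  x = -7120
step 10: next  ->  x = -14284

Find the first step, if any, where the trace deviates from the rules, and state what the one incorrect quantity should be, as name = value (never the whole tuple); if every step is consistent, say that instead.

1. x = 3*(-2) + (-2)*(0) + (-4) = -10 (the recorded entry deviates here)
Conclusion: step 1 carries the first error; the entry should be x = -10.

step 1, x = -10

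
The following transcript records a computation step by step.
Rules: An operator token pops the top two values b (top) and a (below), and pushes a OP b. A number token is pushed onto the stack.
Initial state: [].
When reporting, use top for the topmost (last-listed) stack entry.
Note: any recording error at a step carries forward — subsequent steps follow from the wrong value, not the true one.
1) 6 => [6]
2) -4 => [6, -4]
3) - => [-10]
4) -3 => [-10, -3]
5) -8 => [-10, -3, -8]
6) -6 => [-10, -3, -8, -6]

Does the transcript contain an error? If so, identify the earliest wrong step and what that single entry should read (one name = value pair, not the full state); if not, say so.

step 3, top = 10

1. push 6: top = 6 (no discrepancy)
2. push -4: top = -4 (confirmed correct)
3. 6 - -4 = 10 (the transcript has a different value)
The audit stops at step 3: the recorded entry is wrong and should be top = 10.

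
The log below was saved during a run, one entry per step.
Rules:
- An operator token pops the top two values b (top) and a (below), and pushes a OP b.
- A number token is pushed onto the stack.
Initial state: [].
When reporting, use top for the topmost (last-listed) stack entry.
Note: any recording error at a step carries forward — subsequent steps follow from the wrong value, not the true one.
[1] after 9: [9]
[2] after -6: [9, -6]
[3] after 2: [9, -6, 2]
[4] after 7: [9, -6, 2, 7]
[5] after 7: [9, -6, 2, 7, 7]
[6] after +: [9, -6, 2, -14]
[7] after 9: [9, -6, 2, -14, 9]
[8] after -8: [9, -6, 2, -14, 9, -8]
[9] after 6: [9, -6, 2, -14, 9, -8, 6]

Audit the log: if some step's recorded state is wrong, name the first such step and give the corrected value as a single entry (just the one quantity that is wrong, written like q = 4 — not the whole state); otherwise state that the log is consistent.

Step 1: push 9: top = 9 — consistent with the log.
Step 2: push -6: top = -6 — verified.
Step 3: push 2: top = 2 — exactly as logged.
Step 4: push 7: top = 7 — confirmed correct.
Step 5: push 7: top = 7 — no discrepancy.
Step 6: 7 + 7 = 14 — the entry is off here.
First deviation found at step 6; the corrected entry is top = 14.

step 6, top = 14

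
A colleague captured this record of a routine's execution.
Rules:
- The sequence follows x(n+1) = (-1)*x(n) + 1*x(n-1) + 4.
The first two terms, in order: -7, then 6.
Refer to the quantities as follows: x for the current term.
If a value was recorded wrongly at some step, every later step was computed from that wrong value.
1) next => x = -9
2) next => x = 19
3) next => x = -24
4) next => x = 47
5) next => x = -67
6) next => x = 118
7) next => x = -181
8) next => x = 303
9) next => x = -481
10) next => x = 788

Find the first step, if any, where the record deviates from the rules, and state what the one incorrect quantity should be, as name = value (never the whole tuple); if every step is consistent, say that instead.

step 9, x = -480

Recomputing the run from the initial state:
step 1: x = -9
step 2: x = 19
step 3: x = -24
step 4: x = 47
step 5: x = -67
step 6: x = 118
step 7: x = -181
step 8: x = 303
step 9: x = -480
step 10: x = 787
The first disagreement with the record is at step 9, where the value should be x = -480.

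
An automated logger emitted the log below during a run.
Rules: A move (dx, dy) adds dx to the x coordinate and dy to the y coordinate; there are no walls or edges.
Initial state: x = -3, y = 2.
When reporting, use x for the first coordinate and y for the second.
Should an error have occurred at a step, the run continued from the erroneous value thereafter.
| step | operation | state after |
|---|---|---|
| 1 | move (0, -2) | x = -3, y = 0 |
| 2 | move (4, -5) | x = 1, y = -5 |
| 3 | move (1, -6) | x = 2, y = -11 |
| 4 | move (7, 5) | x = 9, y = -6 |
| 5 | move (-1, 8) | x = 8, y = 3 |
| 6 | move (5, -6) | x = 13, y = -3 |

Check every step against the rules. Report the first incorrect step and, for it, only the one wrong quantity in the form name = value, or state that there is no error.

Step 1: x = -3 + (0) = -3, y = 2 + (-2) = 0 — no discrepancy.
Step 2: x = -3 + (4) = 1, y = 0 + (-5) = -5 — matches.
Step 3: x = 1 + (1) = 2, y = -5 + (-6) = -11 — verified.
Step 4: x = 2 + (7) = 9, y = -11 + (5) = -6 — confirmed correct.
Step 5: x = 9 + (-1) = 8, y = -6 + (8) = 2 — the entry is off here.
First deviation found at step 5; the corrected entry is y = 2.

step 5, y = 2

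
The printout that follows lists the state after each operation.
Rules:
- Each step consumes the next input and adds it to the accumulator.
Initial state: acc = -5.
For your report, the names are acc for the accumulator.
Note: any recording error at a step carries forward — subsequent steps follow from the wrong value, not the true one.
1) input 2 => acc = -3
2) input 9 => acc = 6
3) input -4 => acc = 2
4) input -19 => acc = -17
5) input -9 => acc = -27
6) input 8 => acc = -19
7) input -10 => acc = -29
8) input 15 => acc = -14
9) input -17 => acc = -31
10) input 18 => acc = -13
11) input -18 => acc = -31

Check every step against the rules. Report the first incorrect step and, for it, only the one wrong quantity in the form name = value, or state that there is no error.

1. acc = -5 + 2 = -3 (checks out)
2. acc = -3 + 9 = 6 (agrees with the printout)
3. acc = 6 + -4 = 2 (consistent with the printout)
4. acc = 2 + -19 = -17 (verified)
5. acc = -17 + -9 = -26 (not what was recorded)
The earliest wrong entry is at step 5: it should read acc = -26.

step 5, acc = -26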